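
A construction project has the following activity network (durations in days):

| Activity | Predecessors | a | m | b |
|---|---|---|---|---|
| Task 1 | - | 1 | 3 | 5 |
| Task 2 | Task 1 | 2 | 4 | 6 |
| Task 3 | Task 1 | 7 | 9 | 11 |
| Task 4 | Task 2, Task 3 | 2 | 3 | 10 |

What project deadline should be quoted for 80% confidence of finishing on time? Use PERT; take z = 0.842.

17.4 days

te_Task 1 = (1 + 4·3 + 5)/6 = 18/6 = 3; σ²_Task 1 = ((5−1)/6)² = 0.444
te_Task 2 = (2 + 4·4 + 6)/6 = 24/6 = 4; σ²_Task 2 = ((6−2)/6)² = 0.444
te_Task 3 = (7 + 4·9 + 11)/6 = 54/6 = 9; σ²_Task 3 = ((11−7)/6)² = 0.444
te_Task 4 = (2 + 4·3 + 10)/6 = 24/6 = 4; σ²_Task 4 = ((10−2)/6)² = 1.778

Forward pass:
ES_Task 1 = 0; EF_Task 1 = 3
ES_Task 2 = 3; EF_Task 2 = 3+4 = 7
ES_Task 3 = 3; EF_Task 3 = 3+9 = 12
ES_Task 4 = max(EF_Task 2=7, EF_Task 3=12) = 12; EF_Task 4 = 12+4 = 16
Expected project duration μ = 16 days. Critical path: Task 1 → Task 3 → Task 4.

Variance along critical path = 0.444 + 0.444 + 1.778 = 2.667; σ = 1.633 days.
D = μ + z·σ = 16 + 0.842·1.633 = 17.4 days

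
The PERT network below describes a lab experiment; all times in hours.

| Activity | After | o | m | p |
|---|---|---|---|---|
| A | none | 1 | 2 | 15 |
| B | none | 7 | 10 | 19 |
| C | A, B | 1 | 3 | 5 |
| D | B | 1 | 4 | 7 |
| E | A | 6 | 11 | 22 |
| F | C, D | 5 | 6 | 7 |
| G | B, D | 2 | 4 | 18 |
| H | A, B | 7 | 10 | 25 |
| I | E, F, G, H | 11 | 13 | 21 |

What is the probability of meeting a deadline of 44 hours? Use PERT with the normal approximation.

te_A = (1 + 4·2 + 15)/6 = 24/6 = 4; σ²_A = ((15−1)/6)² = 5.444
te_B = (7 + 4·10 + 19)/6 = 66/6 = 11; σ²_B = ((19−7)/6)² = 4.000
te_C = (1 + 4·3 + 5)/6 = 18/6 = 3; σ²_C = ((5−1)/6)² = 0.444
te_D = (1 + 4·4 + 7)/6 = 24/6 = 4; σ²_D = ((7−1)/6)² = 1.000
te_E = (6 + 4·11 + 22)/6 = 72/6 = 12; σ²_E = ((22−6)/6)² = 7.111
te_F = (5 + 4·6 + 7)/6 = 36/6 = 6; σ²_F = ((7−5)/6)² = 0.111
te_G = (2 + 4·4 + 18)/6 = 36/6 = 6; σ²_G = ((18−2)/6)² = 7.111
te_H = (7 + 4·10 + 25)/6 = 72/6 = 12; σ²_H = ((25−7)/6)² = 9.000
te_I = (11 + 4·13 + 21)/6 = 84/6 = 14; σ²_I = ((21−11)/6)² = 2.778

Forward pass:
ES_A = 0; EF_A = 4
ES_B = 0; EF_B = 11
ES_C = max(EF_A=4, EF_B=11) = 11; EF_C = 11+3 = 14
ES_D = 11; EF_D = 11+4 = 15
ES_E = 4; EF_E = 4+12 = 16
ES_F = max(EF_C=14, EF_D=15) = 15; EF_F = 15+6 = 21
ES_G = max(EF_B=11, EF_D=15) = 15; EF_G = 15+6 = 21
ES_H = max(EF_A=4, EF_B=11) = 11; EF_H = 11+12 = 23
ES_I = max(EF_E=16, EF_F=21, EF_G=21, EF_H=23) = 23; EF_I = 23+14 = 37
Expected project duration μ = 37 hours. Critical path: B → H → I.

Variance along critical path = 4.000 + 9.000 + 2.778 = 15.778; σ = √15.778 = 3.972 hours.
Z = (44 − 37) / 3.972 = 1.762
P(T ≤ 44) = Φ(1.762) ≈ 0.961

0.961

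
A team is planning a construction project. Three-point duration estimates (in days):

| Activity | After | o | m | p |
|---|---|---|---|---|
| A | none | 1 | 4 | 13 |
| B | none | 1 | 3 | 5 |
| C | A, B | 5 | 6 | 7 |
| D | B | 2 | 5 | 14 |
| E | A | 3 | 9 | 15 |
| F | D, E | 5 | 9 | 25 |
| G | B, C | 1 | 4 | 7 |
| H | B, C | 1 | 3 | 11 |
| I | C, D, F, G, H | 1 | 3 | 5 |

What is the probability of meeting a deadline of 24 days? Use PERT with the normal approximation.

te_A = (1 + 4·4 + 13)/6 = 30/6 = 5; σ²_A = ((13−1)/6)² = 4.000
te_B = (1 + 4·3 + 5)/6 = 18/6 = 3; σ²_B = ((5−1)/6)² = 0.444
te_C = (5 + 4·6 + 7)/6 = 36/6 = 6; σ²_C = ((7−5)/6)² = 0.111
te_D = (2 + 4·5 + 14)/6 = 36/6 = 6; σ²_D = ((14−2)/6)² = 4.000
te_E = (3 + 4·9 + 15)/6 = 54/6 = 9; σ²_E = ((15−3)/6)² = 4.000
te_F = (5 + 4·9 + 25)/6 = 66/6 = 11; σ²_F = ((25−5)/6)² = 11.111
te_G = (1 + 4·4 + 7)/6 = 24/6 = 4; σ²_G = ((7−1)/6)² = 1.000
te_H = (1 + 4·3 + 11)/6 = 24/6 = 4; σ²_H = ((11−1)/6)² = 2.778
te_I = (1 + 4·3 + 5)/6 = 18/6 = 3; σ²_I = ((5−1)/6)² = 0.444

Forward pass:
ES_A = 0; EF_A = 5
ES_B = 0; EF_B = 3
ES_C = max(EF_A=5, EF_B=3) = 5; EF_C = 5+6 = 11
ES_D = 3; EF_D = 3+6 = 9
ES_E = 5; EF_E = 5+9 = 14
ES_F = max(EF_D=9, EF_E=14) = 14; EF_F = 14+11 = 25
ES_G = max(EF_B=3, EF_C=11) = 11; EF_G = 11+4 = 15
ES_H = max(EF_B=3, EF_C=11) = 11; EF_H = 11+4 = 15
ES_I = max(EF_C=11, EF_D=9, EF_F=25, EF_G=15, EF_H=15) = 25; EF_I = 25+3 = 28
Expected project duration μ = 28 days. Critical path: A → E → F → I.

Variance along critical path = 4.000 + 4.000 + 11.111 + 0.444 = 19.556; σ = √19.556 = 4.422 days.
Z = (24 − 28) / 4.422 = -0.905
P(T ≤ 24) = Φ(-0.905) ≈ 0.183

0.183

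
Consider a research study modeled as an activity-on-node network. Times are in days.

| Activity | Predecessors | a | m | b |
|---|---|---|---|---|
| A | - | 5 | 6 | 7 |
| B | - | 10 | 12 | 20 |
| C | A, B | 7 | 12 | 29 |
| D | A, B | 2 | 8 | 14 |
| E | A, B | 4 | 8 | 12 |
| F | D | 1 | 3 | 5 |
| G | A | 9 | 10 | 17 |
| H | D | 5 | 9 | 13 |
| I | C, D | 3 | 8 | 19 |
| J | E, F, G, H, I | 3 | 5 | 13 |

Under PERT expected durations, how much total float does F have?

te_A = (5 + 4·6 + 7)/6 = 36/6 = 6
te_B = (10 + 4·12 + 20)/6 = 78/6 = 13
te_C = (7 + 4·12 + 29)/6 = 84/6 = 14
te_D = (2 + 4·8 + 14)/6 = 48/6 = 8
te_E = (4 + 4·8 + 12)/6 = 48/6 = 8
te_F = (1 + 4·3 + 5)/6 = 18/6 = 3
te_G = (9 + 4·10 + 17)/6 = 66/6 = 11
te_H = (5 + 4·9 + 13)/6 = 54/6 = 9
te_I = (3 + 4·8 + 19)/6 = 54/6 = 9
te_J = (3 + 4·5 + 13)/6 = 36/6 = 6

Forward pass:
ES_A = 0; EF_A = 6
ES_B = 0; EF_B = 13
ES_C = max(EF_A=6, EF_B=13) = 13; EF_C = 13+14 = 27
ES_D = max(EF_A=6, EF_B=13) = 13; EF_D = 13+8 = 21
ES_E = max(EF_A=6, EF_B=13) = 13; EF_E = 13+8 = 21
ES_F = 21; EF_F = 21+3 = 24
ES_G = 6; EF_G = 6+11 = 17
ES_H = 21; EF_H = 21+9 = 30
ES_I = max(EF_C=27, EF_D=21) = 27; EF_I = 27+9 = 36
ES_J = max(EF_E=21, EF_F=24, EF_G=17, EF_H=30, EF_I=36) = 36; EF_J = 36+6 = 42
Expected project duration μ = 42 days. Critical path: B → C → I → J.

Backward pass:
LF_J = 42; LS_J = 42−6 = 36
LF_I = LS_J = 36; LS_I = 36−9 = 27
LF_H = LS_J = 36; LS_H = 36−9 = 27
LF_G = LS_J = 36; LS_G = 36−11 = 25
LF_F = LS_J = 36; LS_F = 36−3 = 33
LF_E = LS_J = 36; LS_E = 36−8 = 28
LF_D = min(LS_F=33, LS_H=27, LS_I=27) = 27; LS_D = 27−8 = 19
LF_C = LS_I = 27; LS_C = 27−14 = 13
LF_B = min(LS_C=13, LS_D=19, LS_E=28) = 13; LS_B = 13−13 = 0
LF_A = min(LS_C=13, LS_D=19, LS_E=28, LS_G=25) = 13; LS_A = 13−6 = 7
Slack_F = LS_F − ES_F = 33 − 21 = 12

12 days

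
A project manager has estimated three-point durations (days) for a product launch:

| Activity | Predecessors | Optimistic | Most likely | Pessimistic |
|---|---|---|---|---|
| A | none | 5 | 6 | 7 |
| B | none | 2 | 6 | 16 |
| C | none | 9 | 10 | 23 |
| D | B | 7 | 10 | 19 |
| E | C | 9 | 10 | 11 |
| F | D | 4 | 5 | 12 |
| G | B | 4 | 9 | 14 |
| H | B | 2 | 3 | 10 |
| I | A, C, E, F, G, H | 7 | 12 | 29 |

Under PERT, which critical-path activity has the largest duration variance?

I

te_A = (5 + 4·6 + 7)/6 = 36/6 = 6; σ²_A = ((7−5)/6)² = 0.111
te_B = (2 + 4·6 + 16)/6 = 42/6 = 7; σ²_B = ((16−2)/6)² = 5.444
te_C = (9 + 4·10 + 23)/6 = 72/6 = 12; σ²_C = ((23−9)/6)² = 5.444
te_D = (7 + 4·10 + 19)/6 = 66/6 = 11; σ²_D = ((19−7)/6)² = 4.000
te_E = (9 + 4·10 + 11)/6 = 60/6 = 10; σ²_E = ((11−9)/6)² = 0.111
te_F = (4 + 4·5 + 12)/6 = 36/6 = 6; σ²_F = ((12−4)/6)² = 1.778
te_G = (4 + 4·9 + 14)/6 = 54/6 = 9; σ²_G = ((14−4)/6)² = 2.778
te_H = (2 + 4·3 + 10)/6 = 24/6 = 4; σ²_H = ((10−2)/6)² = 1.778
te_I = (7 + 4·12 + 29)/6 = 84/6 = 14; σ²_I = ((29−7)/6)² = 13.444

Forward pass:
ES_A = 0; EF_A = 6
ES_B = 0; EF_B = 7
ES_C = 0; EF_C = 12
ES_D = 7; EF_D = 7+11 = 18
ES_E = 12; EF_E = 12+10 = 22
ES_F = 18; EF_F = 18+6 = 24
ES_G = 7; EF_G = 7+9 = 16
ES_H = 7; EF_H = 7+4 = 11
ES_I = max(EF_A=6, EF_C=12, EF_E=22, EF_F=24, EF_G=16, EF_H=11) = 24; EF_I = 24+14 = 38
Expected project duration μ = 38 days. Critical path: B → D → F → I.

Variances on critical path: σ²_B=5.444, σ²_D=4.000, σ²_F=1.778, σ²_I=13.444.
Largest is σ²_I = 13.444.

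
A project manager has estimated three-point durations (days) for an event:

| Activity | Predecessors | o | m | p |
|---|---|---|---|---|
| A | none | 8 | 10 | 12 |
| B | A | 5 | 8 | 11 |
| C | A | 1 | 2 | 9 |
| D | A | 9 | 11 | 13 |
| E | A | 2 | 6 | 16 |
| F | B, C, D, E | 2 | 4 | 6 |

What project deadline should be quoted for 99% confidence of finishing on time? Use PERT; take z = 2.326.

te_A = (8 + 4·10 + 12)/6 = 60/6 = 10; σ²_A = ((12−8)/6)² = 0.444
te_B = (5 + 4·8 + 11)/6 = 48/6 = 8; σ²_B = ((11−5)/6)² = 1.000
te_C = (1 + 4·2 + 9)/6 = 18/6 = 3; σ²_C = ((9−1)/6)² = 1.778
te_D = (9 + 4·11 + 13)/6 = 66/6 = 11; σ²_D = ((13−9)/6)² = 0.444
te_E = (2 + 4·6 + 16)/6 = 42/6 = 7; σ²_E = ((16−2)/6)² = 5.444
te_F = (2 + 4·4 + 6)/6 = 24/6 = 4; σ²_F = ((6−2)/6)² = 0.444

Forward pass:
ES_A = 0; EF_A = 10
ES_B = 10; EF_B = 10+8 = 18
ES_C = 10; EF_C = 10+3 = 13
ES_D = 10; EF_D = 10+11 = 21
ES_E = 10; EF_E = 10+7 = 17
ES_F = max(EF_B=18, EF_C=13, EF_D=21, EF_E=17) = 21; EF_F = 21+4 = 25
Expected project duration μ = 25 days. Critical path: A → D → F.

Variance along critical path = 0.444 + 0.444 + 0.444 = 1.333; σ = 1.155 days.
D = μ + z·σ = 25 + 2.326·1.155 = 27.7 days

27.7 days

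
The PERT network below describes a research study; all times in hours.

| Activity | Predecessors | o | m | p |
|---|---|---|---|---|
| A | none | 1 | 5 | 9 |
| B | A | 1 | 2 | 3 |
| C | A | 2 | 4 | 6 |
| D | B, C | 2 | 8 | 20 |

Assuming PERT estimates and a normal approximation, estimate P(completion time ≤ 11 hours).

te_A = (1 + 4·5 + 9)/6 = 30/6 = 5; σ²_A = ((9−1)/6)² = 1.778
te_B = (1 + 4·2 + 3)/6 = 12/6 = 2; σ²_B = ((3−1)/6)² = 0.111
te_C = (2 + 4·4 + 6)/6 = 24/6 = 4; σ²_C = ((6−2)/6)² = 0.444
te_D = (2 + 4·8 + 20)/6 = 54/6 = 9; σ²_D = ((20−2)/6)² = 9.000

Forward pass:
ES_A = 0; EF_A = 5
ES_B = 5; EF_B = 5+2 = 7
ES_C = 5; EF_C = 5+4 = 9
ES_D = max(EF_B=7, EF_C=9) = 9; EF_D = 9+9 = 18
Expected project duration μ = 18 hours. Critical path: A → C → D.

Variance along critical path = 1.778 + 0.444 + 9.000 = 11.222; σ = √11.222 = 3.350 hours.
Z = (11 − 18) / 3.350 = -2.090
P(T ≤ 11) = Φ(-2.090) ≈ 0.018

0.018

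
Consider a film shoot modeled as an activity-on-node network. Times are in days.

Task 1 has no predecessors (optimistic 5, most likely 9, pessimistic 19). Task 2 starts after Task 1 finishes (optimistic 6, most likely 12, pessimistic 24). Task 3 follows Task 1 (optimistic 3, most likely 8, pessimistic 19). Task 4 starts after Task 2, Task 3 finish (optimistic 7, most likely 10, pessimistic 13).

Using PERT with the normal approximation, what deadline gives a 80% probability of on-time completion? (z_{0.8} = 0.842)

te_Task 1 = (5 + 4·9 + 19)/6 = 60/6 = 10; σ²_Task 1 = ((19−5)/6)² = 5.444
te_Task 2 = (6 + 4·12 + 24)/6 = 78/6 = 13; σ²_Task 2 = ((24−6)/6)² = 9.000
te_Task 3 = (3 + 4·8 + 19)/6 = 54/6 = 9; σ²_Task 3 = ((19−3)/6)² = 7.111
te_Task 4 = (7 + 4·10 + 13)/6 = 60/6 = 10; σ²_Task 4 = ((13−7)/6)² = 1.000

Forward pass:
ES_Task 1 = 0; EF_Task 1 = 10
ES_Task 2 = 10; EF_Task 2 = 10+13 = 23
ES_Task 3 = 10; EF_Task 3 = 10+9 = 19
ES_Task 4 = max(EF_Task 2=23, EF_Task 3=19) = 23; EF_Task 4 = 23+10 = 33
Expected project duration μ = 33 days. Critical path: Task 1 → Task 2 → Task 4.

Variance along critical path = 5.444 + 9.000 + 1.000 = 15.444; σ = 3.930 days.
D = μ + z·σ = 33 + 0.842·3.930 = 36.3 days

36.3 days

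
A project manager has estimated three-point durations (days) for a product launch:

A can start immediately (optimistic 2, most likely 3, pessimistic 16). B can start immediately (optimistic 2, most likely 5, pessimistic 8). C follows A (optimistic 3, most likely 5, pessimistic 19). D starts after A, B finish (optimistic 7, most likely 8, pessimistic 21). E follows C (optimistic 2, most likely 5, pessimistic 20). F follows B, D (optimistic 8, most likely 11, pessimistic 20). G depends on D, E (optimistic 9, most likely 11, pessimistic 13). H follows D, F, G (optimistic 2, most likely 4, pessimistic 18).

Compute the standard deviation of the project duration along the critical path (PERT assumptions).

te_A = (2 + 4·3 + 16)/6 = 30/6 = 5; σ²_A = ((16−2)/6)² = 5.444
te_B = (2 + 4·5 + 8)/6 = 30/6 = 5; σ²_B = ((8−2)/6)² = 1.000
te_C = (3 + 4·5 + 19)/6 = 42/6 = 7; σ²_C = ((19−3)/6)² = 7.111
te_D = (7 + 4·8 + 21)/6 = 60/6 = 10; σ²_D = ((21−7)/6)² = 5.444
te_E = (2 + 4·5 + 20)/6 = 42/6 = 7; σ²_E = ((20−2)/6)² = 9.000
te_F = (8 + 4·11 + 20)/6 = 72/6 = 12; σ²_F = ((20−8)/6)² = 4.000
te_G = (9 + 4·11 + 13)/6 = 66/6 = 11; σ²_G = ((13−9)/6)² = 0.444
te_H = (2 + 4·4 + 18)/6 = 36/6 = 6; σ²_H = ((18−2)/6)² = 7.111

Forward pass:
ES_A = 0; EF_A = 5
ES_B = 0; EF_B = 5
ES_C = 5; EF_C = 5+7 = 12
ES_D = max(EF_A=5, EF_B=5) = 5; EF_D = 5+10 = 15
ES_E = 12; EF_E = 12+7 = 19
ES_F = max(EF_B=5, EF_D=15) = 15; EF_F = 15+12 = 27
ES_G = max(EF_D=15, EF_E=19) = 19; EF_G = 19+11 = 30
ES_H = max(EF_D=15, EF_F=27, EF_G=30) = 30; EF_H = 30+6 = 36
Expected project duration μ = 36 days. Critical path: A → C → E → G → H.

Variance along critical path = 5.444 + 7.111 + 9.000 + 0.444 + 7.111 = 29.111
σ = √29.111 = 5.395 days

5.40 days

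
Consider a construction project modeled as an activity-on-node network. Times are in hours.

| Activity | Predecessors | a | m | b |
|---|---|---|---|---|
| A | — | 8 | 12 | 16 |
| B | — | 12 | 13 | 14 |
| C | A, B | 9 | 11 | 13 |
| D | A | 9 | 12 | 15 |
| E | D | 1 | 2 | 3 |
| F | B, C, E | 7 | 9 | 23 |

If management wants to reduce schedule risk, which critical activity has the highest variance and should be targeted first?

te_A = (8 + 4·12 + 16)/6 = 72/6 = 12; σ²_A = ((16−8)/6)² = 1.778
te_B = (12 + 4·13 + 14)/6 = 78/6 = 13; σ²_B = ((14−12)/6)² = 0.111
te_C = (9 + 4·11 + 13)/6 = 66/6 = 11; σ²_C = ((13−9)/6)² = 0.444
te_D = (9 + 4·12 + 15)/6 = 72/6 = 12; σ²_D = ((15−9)/6)² = 1.000
te_E = (1 + 4·2 + 3)/6 = 12/6 = 2; σ²_E = ((3−1)/6)² = 0.111
te_F = (7 + 4·9 + 23)/6 = 66/6 = 11; σ²_F = ((23−7)/6)² = 7.111

Forward pass:
ES_A = 0; EF_A = 12
ES_B = 0; EF_B = 13
ES_C = max(EF_A=12, EF_B=13) = 13; EF_C = 13+11 = 24
ES_D = 12; EF_D = 12+12 = 24
ES_E = 24; EF_E = 24+2 = 26
ES_F = max(EF_B=13, EF_C=24, EF_E=26) = 26; EF_F = 26+11 = 37
Expected project duration μ = 37 hours. Critical path: A → D → E → F.

Variances on critical path: σ²_A=1.778, σ²_D=1.000, σ²_E=0.111, σ²_F=7.111.
Largest is σ²_F = 7.111.

F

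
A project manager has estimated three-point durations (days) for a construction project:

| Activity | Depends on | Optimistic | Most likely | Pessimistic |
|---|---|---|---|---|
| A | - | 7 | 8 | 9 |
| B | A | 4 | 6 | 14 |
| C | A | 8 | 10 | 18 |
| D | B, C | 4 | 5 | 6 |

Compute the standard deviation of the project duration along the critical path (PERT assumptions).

te_A = (7 + 4·8 + 9)/6 = 48/6 = 8; σ²_A = ((9−7)/6)² = 0.111
te_B = (4 + 4·6 + 14)/6 = 42/6 = 7; σ²_B = ((14−4)/6)² = 2.778
te_C = (8 + 4·10 + 18)/6 = 66/6 = 11; σ²_C = ((18−8)/6)² = 2.778
te_D = (4 + 4·5 + 6)/6 = 30/6 = 5; σ²_D = ((6−4)/6)² = 0.111

Forward pass:
ES_A = 0; EF_A = 8
ES_B = 8; EF_B = 8+7 = 15
ES_C = 8; EF_C = 8+11 = 19
ES_D = max(EF_B=15, EF_C=19) = 19; EF_D = 19+5 = 24
Expected project duration μ = 24 days. Critical path: A → C → D.

Variance along critical path = 0.111 + 2.778 + 0.111 = 3.000
σ = √3.000 = 1.732 days

1.73 days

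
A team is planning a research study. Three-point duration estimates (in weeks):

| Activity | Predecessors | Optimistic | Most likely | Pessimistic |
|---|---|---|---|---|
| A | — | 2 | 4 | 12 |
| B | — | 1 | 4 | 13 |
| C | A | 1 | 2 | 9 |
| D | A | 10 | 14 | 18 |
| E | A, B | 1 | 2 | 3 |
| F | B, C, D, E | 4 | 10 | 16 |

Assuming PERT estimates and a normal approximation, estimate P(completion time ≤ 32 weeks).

0.847

te_A = (2 + 4·4 + 12)/6 = 30/6 = 5; σ²_A = ((12−2)/6)² = 2.778
te_B = (1 + 4·4 + 13)/6 = 30/6 = 5; σ²_B = ((13−1)/6)² = 4.000
te_C = (1 + 4·2 + 9)/6 = 18/6 = 3; σ²_C = ((9−1)/6)² = 1.778
te_D = (10 + 4·14 + 18)/6 = 84/6 = 14; σ²_D = ((18−10)/6)² = 1.778
te_E = (1 + 4·2 + 3)/6 = 12/6 = 2; σ²_E = ((3−1)/6)² = 0.111
te_F = (4 + 4·10 + 16)/6 = 60/6 = 10; σ²_F = ((16−4)/6)² = 4.000

Forward pass:
ES_A = 0; EF_A = 5
ES_B = 0; EF_B = 5
ES_C = 5; EF_C = 5+3 = 8
ES_D = 5; EF_D = 5+14 = 19
ES_E = max(EF_A=5, EF_B=5) = 5; EF_E = 5+2 = 7
ES_F = max(EF_B=5, EF_C=8, EF_D=19, EF_E=7) = 19; EF_F = 19+10 = 29
Expected project duration μ = 29 weeks. Critical path: A → D → F.

Variance along critical path = 2.778 + 1.778 + 4.000 = 8.556; σ = √8.556 = 2.925 weeks.
Z = (32 − 29) / 2.925 = 1.026
P(T ≤ 32) = Φ(1.026) ≈ 0.847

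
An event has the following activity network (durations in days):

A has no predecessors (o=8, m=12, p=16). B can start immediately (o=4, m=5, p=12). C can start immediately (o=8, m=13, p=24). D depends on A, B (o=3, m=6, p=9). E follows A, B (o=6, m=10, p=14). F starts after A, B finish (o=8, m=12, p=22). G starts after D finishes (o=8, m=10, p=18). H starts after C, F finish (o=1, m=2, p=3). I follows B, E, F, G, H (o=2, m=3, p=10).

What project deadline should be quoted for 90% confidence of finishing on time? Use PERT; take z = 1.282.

te_A = (8 + 4·12 + 16)/6 = 72/6 = 12; σ²_A = ((16−8)/6)² = 1.778
te_B = (4 + 4·5 + 12)/6 = 36/6 = 6; σ²_B = ((12−4)/6)² = 1.778
te_C = (8 + 4·13 + 24)/6 = 84/6 = 14; σ²_C = ((24−8)/6)² = 7.111
te_D = (3 + 4·6 + 9)/6 = 36/6 = 6; σ²_D = ((9−3)/6)² = 1.000
te_E = (6 + 4·10 + 14)/6 = 60/6 = 10; σ²_E = ((14−6)/6)² = 1.778
te_F = (8 + 4·12 + 22)/6 = 78/6 = 13; σ²_F = ((22−8)/6)² = 5.444
te_G = (8 + 4·10 + 18)/6 = 66/6 = 11; σ²_G = ((18−8)/6)² = 2.778
te_H = (1 + 4·2 + 3)/6 = 12/6 = 2; σ²_H = ((3−1)/6)² = 0.111
te_I = (2 + 4·3 + 10)/6 = 24/6 = 4; σ²_I = ((10−2)/6)² = 1.778

Forward pass:
ES_A = 0; EF_A = 12
ES_B = 0; EF_B = 6
ES_C = 0; EF_C = 14
ES_D = max(EF_A=12, EF_B=6) = 12; EF_D = 12+6 = 18
ES_E = max(EF_A=12, EF_B=6) = 12; EF_E = 12+10 = 22
ES_F = max(EF_A=12, EF_B=6) = 12; EF_F = 12+13 = 25
ES_G = 18; EF_G = 18+11 = 29
ES_H = max(EF_C=14, EF_F=25) = 25; EF_H = 25+2 = 27
ES_I = max(EF_B=6, EF_E=22, EF_F=25, EF_G=29, EF_H=27) = 29; EF_I = 29+4 = 33
Expected project duration μ = 33 days. Critical path: A → D → G → I.

Variance along critical path = 1.778 + 1.000 + 2.778 + 1.778 = 7.333; σ = 2.708 days.
D = μ + z·σ = 33 + 1.282·2.708 = 36.5 days

36.5 days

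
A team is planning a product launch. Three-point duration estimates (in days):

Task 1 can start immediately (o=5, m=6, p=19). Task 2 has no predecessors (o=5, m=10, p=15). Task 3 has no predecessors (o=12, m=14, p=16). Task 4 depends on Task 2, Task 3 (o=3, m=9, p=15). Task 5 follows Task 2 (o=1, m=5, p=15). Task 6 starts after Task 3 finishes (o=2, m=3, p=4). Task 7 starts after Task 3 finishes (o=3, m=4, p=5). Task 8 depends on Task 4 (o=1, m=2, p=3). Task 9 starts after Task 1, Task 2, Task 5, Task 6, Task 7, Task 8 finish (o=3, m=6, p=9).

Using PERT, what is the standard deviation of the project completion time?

2.36 days

te_Task 1 = (5 + 4·6 + 19)/6 = 48/6 = 8; σ²_Task 1 = ((19−5)/6)² = 5.444
te_Task 2 = (5 + 4·10 + 15)/6 = 60/6 = 10; σ²_Task 2 = ((15−5)/6)² = 2.778
te_Task 3 = (12 + 4·14 + 16)/6 = 84/6 = 14; σ²_Task 3 = ((16−12)/6)² = 0.444
te_Task 4 = (3 + 4·9 + 15)/6 = 54/6 = 9; σ²_Task 4 = ((15−3)/6)² = 4.000
te_Task 5 = (1 + 4·5 + 15)/6 = 36/6 = 6; σ²_Task 5 = ((15−1)/6)² = 5.444
te_Task 6 = (2 + 4·3 + 4)/6 = 18/6 = 3; σ²_Task 6 = ((4−2)/6)² = 0.111
te_Task 7 = (3 + 4·4 + 5)/6 = 24/6 = 4; σ²_Task 7 = ((5−3)/6)² = 0.111
te_Task 8 = (1 + 4·2 + 3)/6 = 12/6 = 2; σ²_Task 8 = ((3−1)/6)² = 0.111
te_Task 9 = (3 + 4·6 + 9)/6 = 36/6 = 6; σ²_Task 9 = ((9−3)/6)² = 1.000

Forward pass:
ES_Task 1 = 0; EF_Task 1 = 8
ES_Task 2 = 0; EF_Task 2 = 10
ES_Task 3 = 0; EF_Task 3 = 14
ES_Task 4 = max(EF_Task 2=10, EF_Task 3=14) = 14; EF_Task 4 = 14+9 = 23
ES_Task 5 = 10; EF_Task 5 = 10+6 = 16
ES_Task 6 = 14; EF_Task 6 = 14+3 = 17
ES_Task 7 = 14; EF_Task 7 = 14+4 = 18
ES_Task 8 = 23; EF_Task 8 = 23+2 = 25
ES_Task 9 = max(EF_Task 1=8, EF_Task 2=10, EF_Task 5=16, EF_Task 6=17, EF_Task 7=18, EF_Task 8=25) = 25; EF_Task 9 = 25+6 = 31
Expected project duration μ = 31 days. Critical path: Task 3 → Task 4 → Task 8 → Task 9.

Variance along critical path = 0.444 + 4.000 + 0.111 + 1.000 = 5.556
σ = √5.556 = 2.357 days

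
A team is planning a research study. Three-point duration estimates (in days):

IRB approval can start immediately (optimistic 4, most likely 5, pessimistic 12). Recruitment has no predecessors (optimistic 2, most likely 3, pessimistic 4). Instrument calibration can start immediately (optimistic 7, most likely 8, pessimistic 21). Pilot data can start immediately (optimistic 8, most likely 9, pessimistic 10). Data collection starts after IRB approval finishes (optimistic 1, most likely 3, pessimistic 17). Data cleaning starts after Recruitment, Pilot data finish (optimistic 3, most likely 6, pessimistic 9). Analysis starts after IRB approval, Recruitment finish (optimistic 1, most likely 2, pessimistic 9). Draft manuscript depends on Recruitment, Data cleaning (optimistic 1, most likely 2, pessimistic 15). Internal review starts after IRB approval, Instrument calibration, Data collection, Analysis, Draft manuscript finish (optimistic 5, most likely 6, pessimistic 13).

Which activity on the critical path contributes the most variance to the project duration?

te_IRB approval = (4 + 4·5 + 12)/6 = 36/6 = 6; σ²_IRB approval = ((12−4)/6)² = 1.778
te_Recruitment = (2 + 4·3 + 4)/6 = 18/6 = 3; σ²_Recruitment = ((4−2)/6)² = 0.111
te_Instrument calibration = (7 + 4·8 + 21)/6 = 60/6 = 10; σ²_Instrument calibration = ((21−7)/6)² = 5.444
te_Pilot data = (8 + 4·9 + 10)/6 = 54/6 = 9; σ²_Pilot data = ((10−8)/6)² = 0.111
te_Data collection = (1 + 4·3 + 17)/6 = 30/6 = 5; σ²_Data collection = ((17−1)/6)² = 7.111
te_Data cleaning = (3 + 4·6 + 9)/6 = 36/6 = 6; σ²_Data cleaning = ((9−3)/6)² = 1.000
te_Analysis = (1 + 4·2 + 9)/6 = 18/6 = 3; σ²_Analysis = ((9−1)/6)² = 1.778
te_Draft manuscript = (1 + 4·2 + 15)/6 = 24/6 = 4; σ²_Draft manuscript = ((15−1)/6)² = 5.444
te_Internal review = (5 + 4·6 + 13)/6 = 42/6 = 7; σ²_Internal review = ((13−5)/6)² = 1.778

Forward pass:
ES_IRB approval = 0; EF_IRB approval = 6
ES_Recruitment = 0; EF_Recruitment = 3
ES_Instrument calibration = 0; EF_Instrument calibration = 10
ES_Pilot data = 0; EF_Pilot data = 9
ES_Data collection = 6; EF_Data collection = 6+5 = 11
ES_Data cleaning = max(EF_Recruitment=3, EF_Pilot data=9) = 9; EF_Data cleaning = 9+6 = 15
ES_Analysis = max(EF_IRB approval=6, EF_Recruitment=3) = 6; EF_Analysis = 6+3 = 9
ES_Draft manuscript = max(EF_Recruitment=3, EF_Data cleaning=15) = 15; EF_Draft manuscript = 15+4 = 19
ES_Internal review = max(EF_IRB approval=6, EF_Instrument calibration=10, EF_Data collection=11, EF_Analysis=9, EF_Draft manuscript=19) = 19; EF_Internal review = 19+7 = 26
Expected project duration μ = 26 days. Critical path: Pilot data → Data cleaning → Draft manuscript → Internal review.

Variances on critical path: σ²_Pilot data=0.111, σ²_Data cleaning=1.000, σ²_Draft manuscript=5.444, σ²_Internal review=1.778.
Largest is σ²_Draft manuscript = 5.444.

Draft manuscript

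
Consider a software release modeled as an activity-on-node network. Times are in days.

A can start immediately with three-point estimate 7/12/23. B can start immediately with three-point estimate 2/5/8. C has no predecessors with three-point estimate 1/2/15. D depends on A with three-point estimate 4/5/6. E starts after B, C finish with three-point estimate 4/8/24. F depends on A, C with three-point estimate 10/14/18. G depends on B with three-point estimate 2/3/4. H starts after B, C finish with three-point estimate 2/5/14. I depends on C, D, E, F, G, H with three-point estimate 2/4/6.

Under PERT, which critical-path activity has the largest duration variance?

A

te_A = (7 + 4·12 + 23)/6 = 78/6 = 13; σ²_A = ((23−7)/6)² = 7.111
te_B = (2 + 4·5 + 8)/6 = 30/6 = 5; σ²_B = ((8−2)/6)² = 1.000
te_C = (1 + 4·2 + 15)/6 = 24/6 = 4; σ²_C = ((15−1)/6)² = 5.444
te_D = (4 + 4·5 + 6)/6 = 30/6 = 5; σ²_D = ((6−4)/6)² = 0.111
te_E = (4 + 4·8 + 24)/6 = 60/6 = 10; σ²_E = ((24−4)/6)² = 11.111
te_F = (10 + 4·14 + 18)/6 = 84/6 = 14; σ²_F = ((18−10)/6)² = 1.778
te_G = (2 + 4·3 + 4)/6 = 18/6 = 3; σ²_G = ((4−2)/6)² = 0.111
te_H = (2 + 4·5 + 14)/6 = 36/6 = 6; σ²_H = ((14−2)/6)² = 4.000
te_I = (2 + 4·4 + 6)/6 = 24/6 = 4; σ²_I = ((6−2)/6)² = 0.444

Forward pass:
ES_A = 0; EF_A = 13
ES_B = 0; EF_B = 5
ES_C = 0; EF_C = 4
ES_D = 13; EF_D = 13+5 = 18
ES_E = max(EF_B=5, EF_C=4) = 5; EF_E = 5+10 = 15
ES_F = max(EF_A=13, EF_C=4) = 13; EF_F = 13+14 = 27
ES_G = 5; EF_G = 5+3 = 8
ES_H = max(EF_B=5, EF_C=4) = 5; EF_H = 5+6 = 11
ES_I = max(EF_C=4, EF_D=18, EF_E=15, EF_F=27, EF_G=8, EF_H=11) = 27; EF_I = 27+4 = 31
Expected project duration μ = 31 days. Critical path: A → F → I.

Variances on critical path: σ²_A=7.111, σ²_F=1.778, σ²_I=0.444.
Largest is σ²_A = 7.111.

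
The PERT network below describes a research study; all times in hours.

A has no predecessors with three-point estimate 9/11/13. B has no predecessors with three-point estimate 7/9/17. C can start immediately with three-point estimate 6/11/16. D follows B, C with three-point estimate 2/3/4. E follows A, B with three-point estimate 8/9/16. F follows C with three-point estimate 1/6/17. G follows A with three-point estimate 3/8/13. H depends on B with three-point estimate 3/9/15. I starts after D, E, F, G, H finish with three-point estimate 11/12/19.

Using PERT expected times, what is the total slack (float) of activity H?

te_A = (9 + 4·11 + 13)/6 = 66/6 = 11
te_B = (7 + 4·9 + 17)/6 = 60/6 = 10
te_C = (6 + 4·11 + 16)/6 = 66/6 = 11
te_D = (2 + 4·3 + 4)/6 = 18/6 = 3
te_E = (8 + 4·9 + 16)/6 = 60/6 = 10
te_F = (1 + 4·6 + 17)/6 = 42/6 = 7
te_G = (3 + 4·8 + 13)/6 = 48/6 = 8
te_H = (3 + 4·9 + 15)/6 = 54/6 = 9
te_I = (11 + 4·12 + 19)/6 = 78/6 = 13

Forward pass:
ES_A = 0; EF_A = 11
ES_B = 0; EF_B = 10
ES_C = 0; EF_C = 11
ES_D = max(EF_B=10, EF_C=11) = 11; EF_D = 11+3 = 14
ES_E = max(EF_A=11, EF_B=10) = 11; EF_E = 11+10 = 21
ES_F = 11; EF_F = 11+7 = 18
ES_G = 11; EF_G = 11+8 = 19
ES_H = 10; EF_H = 10+9 = 19
ES_I = max(EF_D=14, EF_E=21, EF_F=18, EF_G=19, EF_H=19) = 21; EF_I = 21+13 = 34
Expected project duration μ = 34 hours. Critical path: A → E → I.

Backward pass:
LF_I = 34; LS_I = 34−13 = 21
LF_H = LS_I = 21; LS_H = 21−9 = 12
LF_G = LS_I = 21; LS_G = 21−8 = 13
LF_F = LS_I = 21; LS_F = 21−7 = 14
LF_E = LS_I = 21; LS_E = 21−10 = 11
LF_D = LS_I = 21; LS_D = 21−3 = 18
LF_C = min(LS_D=18, LS_F=14) = 14; LS_C = 14−11 = 3
LF_B = min(LS_D=18, LS_E=11, LS_H=12) = 11; LS_B = 11−10 = 1
LF_A = min(LS_E=11, LS_G=13) = 11; LS_A = 11−11 = 0
Slack_H = LS_H − ES_H = 12 − 10 = 2

2 hours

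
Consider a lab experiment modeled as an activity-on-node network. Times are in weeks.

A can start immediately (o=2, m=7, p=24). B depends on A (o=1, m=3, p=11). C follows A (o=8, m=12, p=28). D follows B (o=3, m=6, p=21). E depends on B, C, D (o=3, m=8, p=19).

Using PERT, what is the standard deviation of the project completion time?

te_A = (2 + 4·7 + 24)/6 = 54/6 = 9; σ²_A = ((24−2)/6)² = 13.444
te_B = (1 + 4·3 + 11)/6 = 24/6 = 4; σ²_B = ((11−1)/6)² = 2.778
te_C = (8 + 4·12 + 28)/6 = 84/6 = 14; σ²_C = ((28−8)/6)² = 11.111
te_D = (3 + 4·6 + 21)/6 = 48/6 = 8; σ²_D = ((21−3)/6)² = 9.000
te_E = (3 + 4·8 + 19)/6 = 54/6 = 9; σ²_E = ((19−3)/6)² = 7.111

Forward pass:
ES_A = 0; EF_A = 9
ES_B = 9; EF_B = 9+4 = 13
ES_C = 9; EF_C = 9+14 = 23
ES_D = 13; EF_D = 13+8 = 21
ES_E = max(EF_B=13, EF_C=23, EF_D=21) = 23; EF_E = 23+9 = 32
Expected project duration μ = 32 weeks. Critical path: A → C → E.

Variance along critical path = 13.444 + 11.111 + 7.111 = 31.667
σ = √31.667 = 5.627 weeks

5.63 weeks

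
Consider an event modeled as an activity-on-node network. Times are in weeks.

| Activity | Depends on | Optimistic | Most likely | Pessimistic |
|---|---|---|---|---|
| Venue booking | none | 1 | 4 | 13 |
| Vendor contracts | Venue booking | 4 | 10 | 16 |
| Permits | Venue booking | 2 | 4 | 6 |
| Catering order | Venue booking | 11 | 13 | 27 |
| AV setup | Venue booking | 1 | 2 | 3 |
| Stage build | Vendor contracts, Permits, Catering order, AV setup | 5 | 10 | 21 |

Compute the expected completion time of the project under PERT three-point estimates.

31 weeks

te_Venue booking = (1 + 4·4 + 13)/6 = 30/6 = 5
te_Vendor contracts = (4 + 4·10 + 16)/6 = 60/6 = 10
te_Permits = (2 + 4·4 + 6)/6 = 24/6 = 4
te_Catering order = (11 + 4·13 + 27)/6 = 90/6 = 15
te_AV setup = (1 + 4·2 + 3)/6 = 12/6 = 2
te_Stage build = (5 + 4·10 + 21)/6 = 66/6 = 11

Forward pass:
ES_Venue booking = 0; EF_Venue booking = 5
ES_Vendor contracts = 5; EF_Vendor contracts = 5+10 = 15
ES_Permits = 5; EF_Permits = 5+4 = 9
ES_Catering order = 5; EF_Catering order = 5+15 = 20
ES_AV setup = 5; EF_AV setup = 5+2 = 7
ES_Stage build = max(EF_Vendor contracts=15, EF_Permits=9, EF_Catering order=20, EF_AV setup=7) = 20; EF_Stage build = 20+11 = 31
Expected project duration μ = 31 weeks. Critical path: Venue booking → Catering order → Stage build.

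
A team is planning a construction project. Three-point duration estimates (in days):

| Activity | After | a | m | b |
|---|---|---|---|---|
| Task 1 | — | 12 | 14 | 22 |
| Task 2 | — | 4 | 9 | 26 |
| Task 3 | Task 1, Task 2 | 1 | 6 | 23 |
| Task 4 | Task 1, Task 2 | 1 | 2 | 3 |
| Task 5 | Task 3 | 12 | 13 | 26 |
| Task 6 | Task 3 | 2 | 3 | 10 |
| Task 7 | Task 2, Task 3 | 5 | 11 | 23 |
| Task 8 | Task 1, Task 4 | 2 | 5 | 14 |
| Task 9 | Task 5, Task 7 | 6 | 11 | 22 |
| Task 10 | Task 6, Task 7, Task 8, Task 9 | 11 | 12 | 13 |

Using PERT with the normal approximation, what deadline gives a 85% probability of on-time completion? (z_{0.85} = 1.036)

te_Task 1 = (12 + 4·14 + 22)/6 = 90/6 = 15; σ²_Task 1 = ((22−12)/6)² = 2.778
te_Task 2 = (4 + 4·9 + 26)/6 = 66/6 = 11; σ²_Task 2 = ((26−4)/6)² = 13.444
te_Task 3 = (1 + 4·6 + 23)/6 = 48/6 = 8; σ²_Task 3 = ((23−1)/6)² = 13.444
te_Task 4 = (1 + 4·2 + 3)/6 = 12/6 = 2; σ²_Task 4 = ((3−1)/6)² = 0.111
te_Task 5 = (12 + 4·13 + 26)/6 = 90/6 = 15; σ²_Task 5 = ((26−12)/6)² = 5.444
te_Task 6 = (2 + 4·3 + 10)/6 = 24/6 = 4; σ²_Task 6 = ((10−2)/6)² = 1.778
te_Task 7 = (5 + 4·11 + 23)/6 = 72/6 = 12; σ²_Task 7 = ((23−5)/6)² = 9.000
te_Task 8 = (2 + 4·5 + 14)/6 = 36/6 = 6; σ²_Task 8 = ((14−2)/6)² = 4.000
te_Task 9 = (6 + 4·11 + 22)/6 = 72/6 = 12; σ²_Task 9 = ((22−6)/6)² = 7.111
te_Task 10 = (11 + 4·12 + 13)/6 = 72/6 = 12; σ²_Task 10 = ((13−11)/6)² = 0.111

Forward pass:
ES_Task 1 = 0; EF_Task 1 = 15
ES_Task 2 = 0; EF_Task 2 = 11
ES_Task 3 = max(EF_Task 1=15, EF_Task 2=11) = 15; EF_Task 3 = 15+8 = 23
ES_Task 4 = max(EF_Task 1=15, EF_Task 2=11) = 15; EF_Task 4 = 15+2 = 17
ES_Task 5 = 23; EF_Task 5 = 23+15 = 38
ES_Task 6 = 23; EF_Task 6 = 23+4 = 27
ES_Task 7 = max(EF_Task 2=11, EF_Task 3=23) = 23; EF_Task 7 = 23+12 = 35
ES_Task 8 = max(EF_Task 1=15, EF_Task 4=17) = 17; EF_Task 8 = 17+6 = 23
ES_Task 9 = max(EF_Task 5=38, EF_Task 7=35) = 38; EF_Task 9 = 38+12 = 50
ES_Task 10 = max(EF_Task 6=27, EF_Task 7=35, EF_Task 8=23, EF_Task 9=50) = 50; EF_Task 10 = 50+12 = 62
Expected project duration μ = 62 days. Critical path: Task 1 → Task 3 → Task 5 → Task 9 → Task 10.

Variance along critical path = 2.778 + 13.444 + 5.444 + 7.111 + 0.111 = 28.889; σ = 5.375 days.
D = μ + z·σ = 62 + 1.036·5.375 = 67.6 days

67.6 days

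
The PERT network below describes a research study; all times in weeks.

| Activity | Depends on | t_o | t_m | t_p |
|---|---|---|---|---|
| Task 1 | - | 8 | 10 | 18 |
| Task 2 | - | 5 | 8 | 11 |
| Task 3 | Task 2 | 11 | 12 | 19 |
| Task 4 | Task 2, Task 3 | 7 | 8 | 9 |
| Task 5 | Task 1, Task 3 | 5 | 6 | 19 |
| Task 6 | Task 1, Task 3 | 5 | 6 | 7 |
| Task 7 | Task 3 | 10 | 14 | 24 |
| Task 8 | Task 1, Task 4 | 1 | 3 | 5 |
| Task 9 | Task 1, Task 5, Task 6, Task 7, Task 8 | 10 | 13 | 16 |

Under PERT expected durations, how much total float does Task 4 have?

4 weeks

te_Task 1 = (8 + 4·10 + 18)/6 = 66/6 = 11
te_Task 2 = (5 + 4·8 + 11)/6 = 48/6 = 8
te_Task 3 = (11 + 4·12 + 19)/6 = 78/6 = 13
te_Task 4 = (7 + 4·8 + 9)/6 = 48/6 = 8
te_Task 5 = (5 + 4·6 + 19)/6 = 48/6 = 8
te_Task 6 = (5 + 4·6 + 7)/6 = 36/6 = 6
te_Task 7 = (10 + 4·14 + 24)/6 = 90/6 = 15
te_Task 8 = (1 + 4·3 + 5)/6 = 18/6 = 3
te_Task 9 = (10 + 4·13 + 16)/6 = 78/6 = 13

Forward pass:
ES_Task 1 = 0; EF_Task 1 = 11
ES_Task 2 = 0; EF_Task 2 = 8
ES_Task 3 = 8; EF_Task 3 = 8+13 = 21
ES_Task 4 = max(EF_Task 2=8, EF_Task 3=21) = 21; EF_Task 4 = 21+8 = 29
ES_Task 5 = max(EF_Task 1=11, EF_Task 3=21) = 21; EF_Task 5 = 21+8 = 29
ES_Task 6 = max(EF_Task 1=11, EF_Task 3=21) = 21; EF_Task 6 = 21+6 = 27
ES_Task 7 = 21; EF_Task 7 = 21+15 = 36
ES_Task 8 = max(EF_Task 1=11, EF_Task 4=29) = 29; EF_Task 8 = 29+3 = 32
ES_Task 9 = max(EF_Task 1=11, EF_Task 5=29, EF_Task 6=27, EF_Task 7=36, EF_Task 8=32) = 36; EF_Task 9 = 36+13 = 49
Expected project duration μ = 49 weeks. Critical path: Task 2 → Task 3 → Task 7 → Task 9.

Backward pass:
LF_Task 9 = 49; LS_Task 9 = 49−13 = 36
LF_Task 8 = LS_Task 9 = 36; LS_Task 8 = 36−3 = 33
LF_Task 7 = LS_Task 9 = 36; LS_Task 7 = 36−15 = 21
LF_Task 6 = LS_Task 9 = 36; LS_Task 6 = 36−6 = 30
LF_Task 5 = LS_Task 9 = 36; LS_Task 5 = 36−8 = 28
LF_Task 4 = LS_Task 8 = 33; LS_Task 4 = 33−8 = 25
LF_Task 3 = min(LS_Task 4=25, LS_Task 5=28, LS_Task 6=30, LS_Task 7=21) = 21; LS_Task 3 = 21−13 = 8
LF_Task 2 = min(LS_Task 3=8, LS_Task 4=25) = 8; LS_Task 2 = 8−8 = 0
LF_Task 1 = min(LS_Task 5=28, LS_Task 6=30, LS_Task 8=33, LS_Task 9=36) = 28; LS_Task 1 = 28−11 = 17
Slack_Task 4 = LS_Task 4 − ES_Task 4 = 25 − 21 = 4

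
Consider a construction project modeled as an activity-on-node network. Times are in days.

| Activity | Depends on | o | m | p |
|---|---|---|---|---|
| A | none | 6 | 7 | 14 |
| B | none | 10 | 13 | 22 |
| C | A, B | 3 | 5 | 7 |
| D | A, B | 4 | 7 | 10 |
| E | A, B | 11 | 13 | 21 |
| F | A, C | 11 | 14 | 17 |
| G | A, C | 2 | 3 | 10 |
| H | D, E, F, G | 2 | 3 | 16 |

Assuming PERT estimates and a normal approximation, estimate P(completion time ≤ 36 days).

0.272

te_A = (6 + 4·7 + 14)/6 = 48/6 = 8; σ²_A = ((14−6)/6)² = 1.778
te_B = (10 + 4·13 + 22)/6 = 84/6 = 14; σ²_B = ((22−10)/6)² = 4.000
te_C = (3 + 4·5 + 7)/6 = 30/6 = 5; σ²_C = ((7−3)/6)² = 0.444
te_D = (4 + 4·7 + 10)/6 = 42/6 = 7; σ²_D = ((10−4)/6)² = 1.000
te_E = (11 + 4·13 + 21)/6 = 84/6 = 14; σ²_E = ((21−11)/6)² = 2.778
te_F = (11 + 4·14 + 17)/6 = 84/6 = 14; σ²_F = ((17−11)/6)² = 1.000
te_G = (2 + 4·3 + 10)/6 = 24/6 = 4; σ²_G = ((10−2)/6)² = 1.778
te_H = (2 + 4·3 + 16)/6 = 30/6 = 5; σ²_H = ((16−2)/6)² = 5.444

Forward pass:
ES_A = 0; EF_A = 8
ES_B = 0; EF_B = 14
ES_C = max(EF_A=8, EF_B=14) = 14; EF_C = 14+5 = 19
ES_D = max(EF_A=8, EF_B=14) = 14; EF_D = 14+7 = 21
ES_E = max(EF_A=8, EF_B=14) = 14; EF_E = 14+14 = 28
ES_F = max(EF_A=8, EF_C=19) = 19; EF_F = 19+14 = 33
ES_G = max(EF_A=8, EF_C=19) = 19; EF_G = 19+4 = 23
ES_H = max(EF_D=21, EF_E=28, EF_F=33, EF_G=23) = 33; EF_H = 33+5 = 38
Expected project duration μ = 38 days. Critical path: B → C → F → H.

Variance along critical path = 4.000 + 0.444 + 1.000 + 5.444 = 10.889; σ = √10.889 = 3.300 days.
Z = (36 − 38) / 3.300 = -0.606
P(T ≤ 36) = Φ(-0.606) ≈ 0.272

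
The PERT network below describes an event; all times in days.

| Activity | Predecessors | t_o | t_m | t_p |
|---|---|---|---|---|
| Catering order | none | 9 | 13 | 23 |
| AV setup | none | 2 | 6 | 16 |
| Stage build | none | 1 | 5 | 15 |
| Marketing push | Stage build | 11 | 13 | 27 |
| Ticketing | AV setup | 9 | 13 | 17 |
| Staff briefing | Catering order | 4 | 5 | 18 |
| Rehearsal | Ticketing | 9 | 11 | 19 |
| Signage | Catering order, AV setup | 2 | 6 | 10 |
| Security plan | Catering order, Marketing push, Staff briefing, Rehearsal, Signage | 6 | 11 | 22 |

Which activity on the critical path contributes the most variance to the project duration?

Security plan

te_Catering order = (9 + 4·13 + 23)/6 = 84/6 = 14; σ²_Catering order = ((23−9)/6)² = 5.444
te_AV setup = (2 + 4·6 + 16)/6 = 42/6 = 7; σ²_AV setup = ((16−2)/6)² = 5.444
te_Stage build = (1 + 4·5 + 15)/6 = 36/6 = 6; σ²_Stage build = ((15−1)/6)² = 5.444
te_Marketing push = (11 + 4·13 + 27)/6 = 90/6 = 15; σ²_Marketing push = ((27−11)/6)² = 7.111
te_Ticketing = (9 + 4·13 + 17)/6 = 78/6 = 13; σ²_Ticketing = ((17−9)/6)² = 1.778
te_Staff briefing = (4 + 4·5 + 18)/6 = 42/6 = 7; σ²_Staff briefing = ((18−4)/6)² = 5.444
te_Rehearsal = (9 + 4·11 + 19)/6 = 72/6 = 12; σ²_Rehearsal = ((19−9)/6)² = 2.778
te_Signage = (2 + 4·6 + 10)/6 = 36/6 = 6; σ²_Signage = ((10−2)/6)² = 1.778
te_Security plan = (6 + 4·11 + 22)/6 = 72/6 = 12; σ²_Security plan = ((22−6)/6)² = 7.111

Forward pass:
ES_Catering order = 0; EF_Catering order = 14
ES_AV setup = 0; EF_AV setup = 7
ES_Stage build = 0; EF_Stage build = 6
ES_Marketing push = 6; EF_Marketing push = 6+15 = 21
ES_Ticketing = 7; EF_Ticketing = 7+13 = 20
ES_Staff briefing = 14; EF_Staff briefing = 14+7 = 21
ES_Rehearsal = 20; EF_Rehearsal = 20+12 = 32
ES_Signage = max(EF_Catering order=14, EF_AV setup=7) = 14; EF_Signage = 14+6 = 20
ES_Security plan = max(EF_Catering order=14, EF_Marketing push=21, EF_Staff briefing=21, EF_Rehearsal=32, EF_Signage=20) = 32; EF_Security plan = 32+12 = 44
Expected project duration μ = 44 days. Critical path: AV setup → Ticketing → Rehearsal → Security plan.

Variances on critical path: σ²_AV setup=5.444, σ²_Ticketing=1.778, σ²_Rehearsal=2.778, σ²_Security plan=7.111.
Largest is σ²_Security plan = 7.111.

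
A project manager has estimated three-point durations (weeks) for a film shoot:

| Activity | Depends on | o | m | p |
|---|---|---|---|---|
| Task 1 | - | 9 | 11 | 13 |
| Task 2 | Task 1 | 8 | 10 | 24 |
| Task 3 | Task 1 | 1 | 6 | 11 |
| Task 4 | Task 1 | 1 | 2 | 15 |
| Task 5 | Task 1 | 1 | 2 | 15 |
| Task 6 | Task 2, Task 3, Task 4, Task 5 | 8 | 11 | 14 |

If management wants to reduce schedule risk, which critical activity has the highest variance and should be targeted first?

te_Task 1 = (9 + 4·11 + 13)/6 = 66/6 = 11; σ²_Task 1 = ((13−9)/6)² = 0.444
te_Task 2 = (8 + 4·10 + 24)/6 = 72/6 = 12; σ²_Task 2 = ((24−8)/6)² = 7.111
te_Task 3 = (1 + 4·6 + 11)/6 = 36/6 = 6; σ²_Task 3 = ((11−1)/6)² = 2.778
te_Task 4 = (1 + 4·2 + 15)/6 = 24/6 = 4; σ²_Task 4 = ((15−1)/6)² = 5.444
te_Task 5 = (1 + 4·2 + 15)/6 = 24/6 = 4; σ²_Task 5 = ((15−1)/6)² = 5.444
te_Task 6 = (8 + 4·11 + 14)/6 = 66/6 = 11; σ²_Task 6 = ((14−8)/6)² = 1.000

Forward pass:
ES_Task 1 = 0; EF_Task 1 = 11
ES_Task 2 = 11; EF_Task 2 = 11+12 = 23
ES_Task 3 = 11; EF_Task 3 = 11+6 = 17
ES_Task 4 = 11; EF_Task 4 = 11+4 = 15
ES_Task 5 = 11; EF_Task 5 = 11+4 = 15
ES_Task 6 = max(EF_Task 2=23, EF_Task 3=17, EF_Task 4=15, EF_Task 5=15) = 23; EF_Task 6 = 23+11 = 34
Expected project duration μ = 34 weeks. Critical path: Task 1 → Task 2 → Task 6.

Variances on critical path: σ²_Task 1=0.444, σ²_Task 2=7.111, σ²_Task 6=1.000.
Largest is σ²_Task 2 = 7.111.

Task 2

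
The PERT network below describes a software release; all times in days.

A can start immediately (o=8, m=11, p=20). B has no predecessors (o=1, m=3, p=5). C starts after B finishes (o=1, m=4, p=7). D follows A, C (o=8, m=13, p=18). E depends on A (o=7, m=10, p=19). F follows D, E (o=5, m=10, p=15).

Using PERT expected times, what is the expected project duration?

35 days

te_A = (8 + 4·11 + 20)/6 = 72/6 = 12
te_B = (1 + 4·3 + 5)/6 = 18/6 = 3
te_C = (1 + 4·4 + 7)/6 = 24/6 = 4
te_D = (8 + 4·13 + 18)/6 = 78/6 = 13
te_E = (7 + 4·10 + 19)/6 = 66/6 = 11
te_F = (5 + 4·10 + 15)/6 = 60/6 = 10

Forward pass:
ES_A = 0; EF_A = 12
ES_B = 0; EF_B = 3
ES_C = 3; EF_C = 3+4 = 7
ES_D = max(EF_A=12, EF_C=7) = 12; EF_D = 12+13 = 25
ES_E = 12; EF_E = 12+11 = 23
ES_F = max(EF_D=25, EF_E=23) = 25; EF_F = 25+10 = 35
Expected project duration μ = 35 days. Critical path: A → D → F.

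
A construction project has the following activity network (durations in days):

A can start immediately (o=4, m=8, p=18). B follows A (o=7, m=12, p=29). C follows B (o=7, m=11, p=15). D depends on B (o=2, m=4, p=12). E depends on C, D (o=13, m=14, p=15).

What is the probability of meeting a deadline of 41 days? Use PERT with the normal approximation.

te_A = (4 + 4·8 + 18)/6 = 54/6 = 9; σ²_A = ((18−4)/6)² = 5.444
te_B = (7 + 4·12 + 29)/6 = 84/6 = 14; σ²_B = ((29−7)/6)² = 13.444
te_C = (7 + 4·11 + 15)/6 = 66/6 = 11; σ²_C = ((15−7)/6)² = 1.778
te_D = (2 + 4·4 + 12)/6 = 30/6 = 5; σ²_D = ((12−2)/6)² = 2.778
te_E = (13 + 4·14 + 15)/6 = 84/6 = 14; σ²_E = ((15−13)/6)² = 0.111

Forward pass:
ES_A = 0; EF_A = 9
ES_B = 9; EF_B = 9+14 = 23
ES_C = 23; EF_C = 23+11 = 34
ES_D = 23; EF_D = 23+5 = 28
ES_E = max(EF_C=34, EF_D=28) = 34; EF_E = 34+14 = 48
Expected project duration μ = 48 days. Critical path: A → B → C → E.

Variance along critical path = 5.444 + 13.444 + 1.778 + 0.111 = 20.778; σ = √20.778 = 4.558 days.
Z = (41 − 48) / 4.558 = -1.536
P(T ≤ 41) = Φ(-1.536) ≈ 0.062

0.062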